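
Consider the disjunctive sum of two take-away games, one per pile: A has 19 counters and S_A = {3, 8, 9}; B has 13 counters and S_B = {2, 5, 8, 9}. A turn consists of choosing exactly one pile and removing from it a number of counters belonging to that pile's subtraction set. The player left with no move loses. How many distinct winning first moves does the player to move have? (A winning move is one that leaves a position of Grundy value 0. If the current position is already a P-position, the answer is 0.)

4

Pile A, S = {3, 8, 9}:
G(0) = 0
G(1) = mex{} = 0
G(2) = mex{} = 0
G(3) = mex{0} = 1
G(4) = mex{0} = 1
G(5) = mex{0} = 1
G(6) = mex{1} = 0
G(7) = mex{1} = 0
G(8) = mex{1,0} = 2
G(9) = mex{0,0,0} = 1
G(10) = mex{0,0,0} = 1
G(11) = mex{2,1,0} = 3
G(12) = mex{1,1,1} = 0
G(13) = mex{1,1,1} = 0
G(14) = mex{3,0,1} = 2
G(15) = mex{0,0,0} = 1
G(16) = mex{0,2,0} = 1
G(17) = mex{2,1,2} = 0
G(18) = mex{1,1,1} = 0
G(19) = mex{1,3,1} = 0
G_A(19) = 0.
Pile B, S = {2, 5, 8, 9}:
n :  0  1  2  3  4  5  6  7  8  9 10 11 12 13
G :  0  0  1  1  0  2  1  0  2  1  3  0  2  1
G_B(13) = 1.
Combined Grundy value = 0 ⊕ 1 = 1.
A winning move leaves total XOR = 0, i.e. changes one component's Grundy value g to g ⊕ X where X is the current total.
Pile A: need g' = 0⊕1 = 1. Options: 19−3→G=1, 19−8→G=3, 19−9→G=1. Hits: 2.
Pile B: need g' = 1⊕1 = 0. Options: 13−2→G=0, 13−5→G=2, 13−8→G=2, 13−9→G=0. Hits: 2.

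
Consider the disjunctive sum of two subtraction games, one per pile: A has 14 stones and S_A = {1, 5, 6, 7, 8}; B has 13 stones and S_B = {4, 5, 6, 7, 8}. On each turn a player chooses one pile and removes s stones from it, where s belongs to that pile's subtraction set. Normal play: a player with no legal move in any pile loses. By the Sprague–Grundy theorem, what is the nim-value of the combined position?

Pile A, S = {1, 5, 6, 7, 8}:
G(0) = 0
G(1) = mex{0} = 1
G(2) = mex{1} = 0
G(3) = mex{0} = 1
G(4) = mex{1} = 0
G(5) = mex{0,0} = 1
G(6) = mex{1,1,0} = 2
G(7) = mex{2,0,1,0} = 3
G(8) = mex{3,1,0,1,0} = 2
G(9) = mex{2,0,1,0,1} = 3
G(10) = mex{3,1,0,1,0} = 2
G(11) = mex{2,2,1,0,1} = 3
G(12) = mex{3,3,2,1,0} = 4
G(13) = mex{4,2,3,2,1} = 0
G(14) = mex{0,3,2,3,2} = 1
G_A(14) = 1.
Pile B, S = {4, 5, 6, 7, 8}:
n :  0  1  2  3  4  5  6  7  8  9 10 11 12 13
G :  0  0  0  0  1  1  1  1  2  2  2  2  0  0
G_B(13) = 0.
Combined Grundy value = 1 ⊕ 0 = 1.

1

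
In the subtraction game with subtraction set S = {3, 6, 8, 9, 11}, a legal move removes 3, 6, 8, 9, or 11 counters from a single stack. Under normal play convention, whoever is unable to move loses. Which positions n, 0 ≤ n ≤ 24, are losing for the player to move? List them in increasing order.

0, 1, 2, 14, 15, 16

G(0) = 0
G(1) = mex{} = 0
G(2) = mex{} = 0
G(3) = mex{0} = 1
G(4) = mex{0} = 1
G(5) = mex{0} = 1
G(6) = mex{1,0} = 2
G(7) = mex{1,0} = 2
G(8) = mex{1,0,0} = 2
G(9) = mex{2,1,0,0} = 3
G(10) = mex{2,1,0,0} = 3
G(11) = mex{2,1,1,0,0} = 3
G(12) = mex{3,2,1,1,0} = 4
G(13) = mex{3,2,1,1,0} = 4
G(14) = mex{3,2,2,1,1} = 0
G(15) = mex{4,3,2,2,1} = 0
G(16) = mex{4,3,2,2,1} = 0
G(17) = mex{0,3,3,2,2} = 1
G(18) = mex{0,4,3,3,2} = 1
G(19) = mex{0,4,3,3,2} = 1
G(20) = mex{1,0,4,3,3} = 2
G(21) = mex{1,0,4,4,3} = 2
G(22) = mex{1,0,0,4,3} = 2
G(23) = mex{2,1,0,0,4} = 3
G(24) = mex{2,1,0,0,4} = 3
P-positions are exactly the n with G(n) = 0.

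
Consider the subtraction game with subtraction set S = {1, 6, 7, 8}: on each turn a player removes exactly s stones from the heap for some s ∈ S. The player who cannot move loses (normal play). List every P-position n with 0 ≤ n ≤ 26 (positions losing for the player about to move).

0, 2, 4, 13, 15, 17, 26

n :  0  1  2  3  4  5  6  7  8  9 10 11 12 13 14 15 16 17 18 19 20 21 22 23 24 25 26
G :  0  1  0  1  0  1  2  3  2  3  2  3  4  0  1  0  1  0  1  2  3  2  3  2  3  4  0
P-positions are exactly the n with G(n) = 0.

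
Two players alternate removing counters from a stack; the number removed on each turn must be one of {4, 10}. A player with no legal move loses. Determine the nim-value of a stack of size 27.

G(0) = 0
G(1) = mex{} = 0
G(2) = mex{} = 0
G(3) = mex{} = 0
G(4) = mex{0} = 1
G(5) = mex{0} = 1
G(6) = mex{0} = 1
G(7) = mex{0} = 1
G(8) = mex{1} = 0
G(9) = mex{1} = 0
G(10) = mex{1,0} = 2
G(11) = mex{1,0} = 2
G(12) = mex{0,0} = 1
G(13) = mex{0,0} = 1
G(14) = mex{2,1} = 0
G(15) = mex{2,1} = 0
G(16) = mex{1,1} = 0
G(17) = mex{1,1} = 0
G(18) = mex{0,0} = 1
G(19) = mex{0,0} = 1
G(20) = mex{0,2} = 1
G(21) = mex{0,2} = 1
G(22) = mex{1,1} = 0
G(23) = mex{1,1} = 0
G(24) = mex{1,0} = 2
G(25) = mex{1,0} = 2
G(26) = mex{0,0} = 1
G(27) = mex{0,0} = 1

1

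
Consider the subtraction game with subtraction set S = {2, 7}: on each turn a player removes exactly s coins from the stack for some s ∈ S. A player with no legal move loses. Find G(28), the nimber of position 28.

G(0) = 0
G(1) = mex{} = 0
G(2) = mex{0} = 1
G(3) = mex{0} = 1
G(4) = mex{1} = 0
G(5) = mex{1} = 0
G(6) = mex{0} = 1
G(7) = mex{0,0} = 1
G(8) = mex{1,0} = 2
G(9) = mex{1,1} = 0
G(10) = mex{2,1} = 0
G(11) = mex{0,0} = 1
G(12) = mex{0,0} = 1
G(13) = mex{1,1} = 0
G(14) = mex{1,1} = 0
G(15) = mex{0,2} = 1
G(16) = mex{0,0} = 1
G(17) = mex{1,0} = 2
G(18) = mex{1,1} = 0
G(19) = mex{2,1} = 0
G(20) = mex{0,0} = 1
G(21) = mex{0,0} = 1
G(22) = mex{1,1} = 0
G(23) = mex{1,1} = 0
G(24) = mex{0,2} = 1
G(25) = mex{0,0} = 1
G(26) = mex{1,0} = 2
G(27) = mex{1,1} = 0
G(28) = mex{2,1} = 0

0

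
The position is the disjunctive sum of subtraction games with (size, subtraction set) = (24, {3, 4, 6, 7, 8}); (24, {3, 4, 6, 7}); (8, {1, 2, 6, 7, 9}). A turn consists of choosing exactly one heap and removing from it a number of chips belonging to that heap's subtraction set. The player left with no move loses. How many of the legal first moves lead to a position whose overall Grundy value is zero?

Heap A, S = {3, 4, 6, 7, 8}:
n :  0  1  2  3  4  5  6  7  8  9 10 11 12 13 14 15 16 17 18 19 20 21 22 23 24
G :  0  0  0  1  1  1  2  2  2  3  3  0  0  0  1  1  1  2  2  2  3  3  0  0  0
G_A(24) = 0.
Heap B, S = {3, 4, 6, 7}:
G(0) = 0
G(1) = mex{} = 0
G(2) = mex{} = 0
G(3) = mex{0} = 1
G(4) = mex{0,0} = 1
G(5) = mex{0,0} = 1
G(6) = mex{1,0,0} = 2
G(7) = mex{1,1,0,0} = 2
G(8) = mex{1,1,0,0} = 2
G(9) = mex{2,1,1,0} = 3
G(10) = mex{2,2,1,1} = 0
G(11) = mex{2,2,1,1} = 0
G(12) = mex{3,2,2,1} = 0
G(13) = mex{0,3,2,2} = 1
G(14) = mex{0,0,2,2} = 1
G(15) = mex{0,0,3,2} = 1
G(16) = mex{1,0,0,3} = 2
G(17) = mex{1,1,0,0} = 2
G(18) = mex{1,1,0,0} = 2
G(19) = mex{2,1,1,0} = 3
G(20) = mex{2,2,1,1} = 0
G(21) = mex{2,2,1,1} = 0
G(22) = mex{3,2,2,1} = 0
G(23) = mex{0,3,2,2} = 1
G(24) = mex{0,0,2,2} = 1
G_B(24) = 1.
Heap C, S = {1, 2, 6, 7, 9}:
n : 0 1 2 3 4 5 6 7 8
G : 0 1 2 0 1 2 3 4 0
G_C(8) = 0.
Combined Grundy value = 0 ⊕ 1 ⊕ 0 = 1.
A winning move leaves total XOR = 0, i.e. changes one component's Grundy value g to g ⊕ X where X is the current total.
Heap A: need g' = 0⊕1 = 1. Options: 24−3→G=3, 24−4→G=3, 24−6→G=2, 24−7→G=2, 24−8→G=1. Hits: 1.
Heap B: need g' = 1⊕1 = 0. Options: 24−3→G=0, 24−4→G=0, 24−6→G=2, 24−7→G=2. Hits: 2.
Heap C: need g' = 0⊕1 = 1. Options: 8−1→G=4, 8−2→G=3, 8−6→G=2, 8−7→G=1. Hits: 1.

4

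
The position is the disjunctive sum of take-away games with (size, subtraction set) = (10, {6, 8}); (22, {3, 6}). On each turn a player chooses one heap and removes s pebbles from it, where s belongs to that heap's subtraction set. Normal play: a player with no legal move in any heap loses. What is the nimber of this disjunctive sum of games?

0

Heap A, S = {6, 8}:
n :  0  1  2  3  4  5  6  7  8  9 10
G :  0  0  0  0  0  0  1  1  1  1  1
G_A(10) = 1.
Heap B, S = {3, 6}:
G(0) = 0
G(1) = mex{} = 0
G(2) = mex{} = 0
G(3) = mex{0} = 1
G(4) = mex{0} = 1
G(5) = mex{0} = 1
G(6) = mex{1,0} = 2
G(7) = mex{1,0} = 2
G(8) = mex{1,0} = 2
G(9) = mex{2,1} = 0
G(10) = mex{2,1} = 0
G(11) = mex{2,1} = 0
G(12) = mex{0,2} = 1
G(13) = mex{0,2} = 1
G(14) = mex{0,2} = 1
G(15) = mex{1,0} = 2
G(16) = mex{1,0} = 2
G(17) = mex{1,0} = 2
G(18) = mex{2,1} = 0
G(19) = mex{2,1} = 0
G(20) = mex{2,1} = 0
G(21) = mex{0,2} = 1
G(22) = mex{0,2} = 1
G_B(22) = 1.
Combined Grundy value = 1 ⊕ 1 = 0.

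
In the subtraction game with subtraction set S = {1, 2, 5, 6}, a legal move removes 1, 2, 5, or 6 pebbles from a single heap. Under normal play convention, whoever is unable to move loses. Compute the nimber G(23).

n :  0  1  2  3  4  5  6  7  8  9 10 11 12 13 14 15 16 17 18 19 20 21 22 23
G :  0  1  2  0  1  2  3  0  1  2  0  1  2  3  0  1  2  0  1  2  3  0  1  2

2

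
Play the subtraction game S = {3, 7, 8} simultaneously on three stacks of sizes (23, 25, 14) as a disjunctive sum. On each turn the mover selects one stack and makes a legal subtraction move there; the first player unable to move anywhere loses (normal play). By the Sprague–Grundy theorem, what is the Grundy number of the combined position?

All stacks use S = {3, 7, 8}:
n :  0  1  2  3  4  5  6  7  8  9 10 11 12 13 14 15 16 17 18 19 20 21 22 23 24 25
G :  0  0  0  1  1  1  0  2  2  1  3  0  0  2  1  1  0  0  2  1  1  0  0  2  1  1
Stack A: G(23) = 2.
Stack B: G(25) = 1.
Stack C: G(14) = 1.
Combined Grundy value = 2 ⊕ 1 ⊕ 1 = 2.

2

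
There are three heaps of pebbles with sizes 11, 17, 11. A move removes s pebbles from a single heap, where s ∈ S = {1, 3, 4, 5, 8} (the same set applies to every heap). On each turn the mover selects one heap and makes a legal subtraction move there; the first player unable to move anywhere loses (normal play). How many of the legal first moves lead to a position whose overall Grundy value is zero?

All heaps use S = {1, 3, 4, 5, 8}:
G(0) = 0
G(1) = mex{0} = 1
G(2) = mex{1} = 0
G(3) = mex{0,0} = 1
G(4) = mex{1,1,0} = 2
G(5) = mex{2,0,1,0} = 3
G(6) = mex{3,1,0,1} = 2
G(7) = mex{2,2,1,0} = 3
G(8) = mex{3,3,2,1,0} = 4
G(9) = mex{4,2,3,2,1} = 0
G(10) = mex{0,3,2,3,0} = 1
G(11) = mex{1,4,3,2,1} = 0
G(12) = mex{0,0,4,3,2} = 1
G(13) = mex{1,1,0,4,3} = 2
G(14) = mex{2,0,1,0,2} = 3
G(15) = mex{3,1,0,1,3} = 2
G(16) = mex{2,2,1,0,4} = 3
G(17) = mex{3,3,2,1,0} = 4
Heap A: G(11) = 0.
Heap B: G(17) = 4.
Heap C: G(11) = 0.
Combined Grundy value = 0 ⊕ 4 ⊕ 0 = 4.
A winning move leaves total XOR = 0, i.e. changes one component's Grundy value g to g ⊕ X where X is the current total.
Heap A: need g' = 0⊕4 = 4. Options: 11−1→G=1, 11−3→G=4, 11−4→G=3, 11−5→G=2, 11−8→G=1. Hits: 1.
Heap B: need g' = 4⊕4 = 0. Options: 17−1→G=3, 17−3→G=3, 17−4→G=2, 17−5→G=1, 17−8→G=0. Hits: 1.
Heap C: need g' = 0⊕4 = 4. Options: 11−1→G=1, 11−3→G=4, 11−4→G=3, 11−5→G=2, 11−8→G=1. Hits: 1.

3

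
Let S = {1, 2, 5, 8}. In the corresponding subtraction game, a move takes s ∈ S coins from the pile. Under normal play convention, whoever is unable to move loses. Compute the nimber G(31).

G(0) = 0
G(1) = mex{0} = 1
G(2) = mex{1,0} = 2
G(3) = mex{2,1} = 0
G(4) = mex{0,2} = 1
G(5) = mex{1,0,0} = 2
G(6) = mex{2,1,1} = 0
G(7) = mex{0,2,2} = 1
G(8) = mex{1,0,0,0} = 2
G(9) = mex{2,1,1,1} = 0
G(10) = mex{0,2,2,2} = 1
G(11) = mex{1,0,0,0} = 2
G(12) = mex{2,1,1,1} = 0
G(13) = mex{0,2,2,2} = 1
G(14) = mex{1,0,0,0} = 2
G(15) = mex{2,1,1,1} = 0
G(16) = mex{0,2,2,2} = 1
G(17) = mex{1,0,0,0} = 2
G(18) = mex{2,1,1,1} = 0
G(19) = mex{0,2,2,2} = 1
G(20) = mex{1,0,0,0} = 2
G(21) = mex{2,1,1,1} = 0
G(22) = mex{0,2,2,2} = 1
G(23) = mex{1,0,0,0} = 2
G(24) = mex{2,1,1,1} = 0
G(25) = mex{0,2,2,2} = 1
G(26) = mex{1,0,0,0} = 2
G(27) = mex{2,1,1,1} = 0
G(28) = mex{0,2,2,2} = 1
G(29) = mex{1,0,0,0} = 2
G(30) = mex{2,1,1,1} = 0
G(31) = mex{0,2,2,2} = 1

1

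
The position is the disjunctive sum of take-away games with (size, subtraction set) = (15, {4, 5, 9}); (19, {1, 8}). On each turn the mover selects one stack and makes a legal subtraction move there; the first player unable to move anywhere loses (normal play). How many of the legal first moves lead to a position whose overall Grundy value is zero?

Stack A, S = {4, 5, 9}:
n :  0  1  2  3  4  5  6  7  8  9 10 11 12 13 14 15
G :  0  0  0  0  1  1  1  1  2  2  2  2  3  0  0  0
G_A(15) = 0.
Stack B, S = {1, 8}:
G(0) = 0
G(1) = mex{0} = 1
G(2) = mex{1} = 0
G(3) = mex{0} = 1
G(4) = mex{1} = 0
G(5) = mex{0} = 1
G(6) = mex{1} = 0
G(7) = mex{0} = 1
G(8) = mex{1,0} = 2
G(9) = mex{2,1} = 0
G(10) = mex{0,0} = 1
G(11) = mex{1,1} = 0
G(12) = mex{0,0} = 1
G(13) = mex{1,1} = 0
G(14) = mex{0,0} = 1
G(15) = mex{1,1} = 0
G(16) = mex{0,2} = 1
G(17) = mex{1,0} = 2
G(18) = mex{2,1} = 0
G(19) = mex{0,0} = 1
G_B(19) = 1.
Combined Grundy value = 0 ⊕ 1 = 1.
A winning move leaves total XOR = 0, i.e. changes one component's Grundy value g to g ⊕ X where X is the current total.
Stack A: need g' = 0⊕1 = 1. Options: 15−4→G=2, 15−5→G=2, 15−9→G=1. Hits: 1.
Stack B: need g' = 1⊕1 = 0. Options: 19−1→G=0, 19−8→G=0. Hits: 2.

3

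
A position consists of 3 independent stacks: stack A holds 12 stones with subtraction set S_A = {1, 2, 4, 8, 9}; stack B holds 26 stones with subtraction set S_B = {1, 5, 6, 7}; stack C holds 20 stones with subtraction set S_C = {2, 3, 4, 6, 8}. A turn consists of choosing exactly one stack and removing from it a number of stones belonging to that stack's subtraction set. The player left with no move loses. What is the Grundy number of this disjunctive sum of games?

Stack A, S = {1, 2, 4, 8, 9}:
G(0) = 0
G(1) = mex{0} = 1
G(2) = mex{1,0} = 2
G(3) = mex{2,1} = 0
G(4) = mex{0,2,0} = 1
G(5) = mex{1,0,1} = 2
G(6) = mex{2,1,2} = 0
G(7) = mex{0,2,0} = 1
G(8) = mex{1,0,1,0} = 2
G(9) = mex{2,1,2,1,0} = 3
G(10) = mex{3,2,0,2,1} = 4
G(11) = mex{4,3,1,0,2} = 5
G(12) = mex{5,4,2,1,0} = 3
G_A(12) = 3.
Stack B, S = {1, 5, 6, 7}:
n :  0  1  2  3  4  5  6  7  8  9 10 11 12 13 14 15 16 17 18 19 20 21 22 23 24 25 26
G :  0  1  0  1  0  1  2  3  2  3  2  3  0  1  0  1  0  1  2  3  2  3  2  3  0  1  0
G_B(26) = 0.
Stack C, S = {2, 3, 4, 6, 8}:
G(0) = 0
G(1) = mex{} = 0
G(2) = mex{0} = 1
G(3) = mex{0,0} = 1
G(4) = mex{1,0,0} = 2
G(5) = mex{1,1,0} = 2
G(6) = mex{2,1,1,0} = 3
G(7) = mex{2,2,1,0} = 3
G(8) = mex{3,2,2,1,0} = 4
G(9) = mex{3,3,2,1,0} = 4
G(10) = mex{4,3,3,2,1} = 0
G(11) = mex{4,4,3,2,1} = 0
G(12) = mex{0,4,4,3,2} = 1
G(13) = mex{0,0,4,3,2} = 1
G(14) = mex{1,0,0,4,3} = 2
G(15) = mex{1,1,0,4,3} = 2
G(16) = mex{2,1,1,0,4} = 3
G(17) = mex{2,2,1,0,4} = 3
G(18) = mex{3,2,2,1,0} = 4
G(19) = mex{3,3,2,1,0} = 4
G(20) = mex{4,3,3,2,1} = 0
G_C(20) = 0.
Combined Grundy value = 3 ⊕ 0 ⊕ 0 = 3.

3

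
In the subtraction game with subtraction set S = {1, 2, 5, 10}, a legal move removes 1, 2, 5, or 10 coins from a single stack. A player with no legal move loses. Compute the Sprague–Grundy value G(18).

0

G(0) = 0
G(1) = mex{0} = 1
G(2) = mex{1,0} = 2
G(3) = mex{2,1} = 0
G(4) = mex{0,2} = 1
G(5) = mex{1,0,0} = 2
G(6) = mex{2,1,1} = 0
G(7) = mex{0,2,2} = 1
G(8) = mex{1,0,0} = 2
G(9) = mex{2,1,1} = 0
G(10) = mex{0,2,2,0} = 1
G(11) = mex{1,0,0,1} = 2
G(12) = mex{2,1,1,2} = 0
G(13) = mex{0,2,2,0} = 1
G(14) = mex{1,0,0,1} = 2
G(15) = mex{2,1,1,2} = 0
G(16) = mex{0,2,2,0} = 1
G(17) = mex{1,0,0,1} = 2
G(18) = mex{2,1,1,2} = 0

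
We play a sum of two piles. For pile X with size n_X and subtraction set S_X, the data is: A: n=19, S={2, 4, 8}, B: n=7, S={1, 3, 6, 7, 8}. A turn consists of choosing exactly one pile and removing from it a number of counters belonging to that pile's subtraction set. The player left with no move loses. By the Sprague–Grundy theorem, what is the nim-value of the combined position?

3

Pile A, S = {2, 4, 8}:
n :  0  1  2  3  4  5  6  7  8  9 10 11 12 13 14 15 16 17 18 19
G :  0  0  1  1  2  2  0  0  1  1  2  2  0  0  1  1  2  2  0  0
G_A(19) = 0.
Pile B, S = {1, 3, 6, 7, 8}:
G(0) = 0
G(1) = mex{0} = 1
G(2) = mex{1} = 0
G(3) = mex{0,0} = 1
G(4) = mex{1,1} = 0
G(5) = mex{0,0} = 1
G(6) = mex{1,1,0} = 2
G(7) = mex{2,0,1,0} = 3
G_B(7) = 3.
Combined Grundy value = 0 ⊕ 3 = 3.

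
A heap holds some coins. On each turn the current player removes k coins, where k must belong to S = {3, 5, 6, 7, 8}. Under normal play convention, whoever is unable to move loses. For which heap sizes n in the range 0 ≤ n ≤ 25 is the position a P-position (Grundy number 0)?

0, 1, 2, 11, 12, 13, 22, 23, 24

n :  0  1  2  3  4  5  6  7  8  9 10 11 12 13 14 15 16 17 18 19 20 21 22 23 24 25
G :  0  0  0  1  1  1  2  2  2  3  3  0  0  0  1  1  1  2  2  2  3  3  0  0  0  1
P-positions are exactly the n with G(n) = 0.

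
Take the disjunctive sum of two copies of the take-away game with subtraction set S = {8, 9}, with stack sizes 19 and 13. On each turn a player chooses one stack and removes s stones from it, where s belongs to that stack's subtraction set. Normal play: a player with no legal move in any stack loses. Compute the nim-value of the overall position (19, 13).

All stacks use S = {8, 9}:
G(0) = 0
G(1) = mex{} = 0
G(2) = mex{} = 0
G(3) = mex{} = 0
G(4) = mex{} = 0
G(5) = mex{} = 0
G(6) = mex{} = 0
G(7) = mex{} = 0
G(8) = mex{0} = 1
G(9) = mex{0,0} = 1
G(10) = mex{0,0} = 1
G(11) = mex{0,0} = 1
G(12) = mex{0,0} = 1
G(13) = mex{0,0} = 1
G(14) = mex{0,0} = 1
G(15) = mex{0,0} = 1
G(16) = mex{1,0} = 2
G(17) = mex{1,1} = 0
G(18) = mex{1,1} = 0
G(19) = mex{1,1} = 0
Stack A: G(19) = 0.
Stack B: G(13) = 1.
Combined Grundy value = 0 ⊕ 1 = 1.

1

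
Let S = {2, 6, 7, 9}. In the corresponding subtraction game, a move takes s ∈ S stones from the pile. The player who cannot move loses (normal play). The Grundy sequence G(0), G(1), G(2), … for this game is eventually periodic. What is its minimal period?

15

G(0) = 0
G(1) = mex{} = 0
G(2) = mex{0} = 1
G(3) = mex{0} = 1
G(4) = mex{1} = 0
G(5) = mex{1} = 0
G(6) = mex{0,0} = 1
G(7) = mex{0,0,0} = 1
G(8) = mex{1,1,0} = 2
G(9) = mex{1,1,1,0} = 2
G(10) = mex{2,0,1,0} = 3
G(11) = mex{2,0,0,1} = 3
G(12) = mex{3,1,0,1} = 2
G(13) = mex{3,1,1,0} = 2
G(14) = mex{2,2,1,0} = 3
G(15) = mex{2,2,2,1} = 0
G(16) = mex{3,3,2,1} = 0
G(17) = mex{0,3,3,2} = 1
G(18) = mex{0,2,3,2} = 1
G(19) = mex{1,2,2,3} = 0
G(20) = mex{1,3,2,3} = 0
G(21) = mex{0,0,3,2} = 1
G(22) = mex{0,0,0,2} = 1
G(23) = mex{1,1,0,3} = 2
G(24) = mex{1,1,1,0} = 2
G(25) = mex{2,0,1,0} = 3
G(26) = mex{2,0,0,1} = 3
G(27) = mex{3,1,0,1} = 2
G(28) = mex{3,1,1,0} = 2
G(29) = mex{2,2,1,0} = 3
G(30) = mex{2,2,2,1} = 0
G(31) = mex{3,3,2,1} = 0
G(n+15) = G(n) holds for n = 0,…,8 (a full window of length max(S) = 9), so the sequence is purely periodic with period 15.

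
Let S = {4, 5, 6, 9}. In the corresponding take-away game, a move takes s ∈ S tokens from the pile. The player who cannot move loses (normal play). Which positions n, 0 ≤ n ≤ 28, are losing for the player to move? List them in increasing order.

n :  0  1  2  3  4  5  6  7  8  9 10 11 12 13 14 15 16 17 18 19 20 21 22 23 24 25 26 27 28
G :  0  0  0  0  1  1  1  1  2  2  2  2  3  0  0  0  0  1  1  1  1  2  2  2  2  3  0  0  0
P-positions are exactly the n with G(n) = 0.

0, 1, 2, 3, 13, 14, 15, 16, 26, 27, 28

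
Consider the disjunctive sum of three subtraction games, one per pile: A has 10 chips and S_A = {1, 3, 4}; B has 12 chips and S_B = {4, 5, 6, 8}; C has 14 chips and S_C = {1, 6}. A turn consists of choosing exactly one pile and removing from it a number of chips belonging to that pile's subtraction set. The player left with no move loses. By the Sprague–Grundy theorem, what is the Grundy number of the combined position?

1

Pile A, S = {1, 3, 4}:
G(0) = 0
G(1) = mex{0} = 1
G(2) = mex{1} = 0
G(3) = mex{0,0} = 1
G(4) = mex{1,1,0} = 2
G(5) = mex{2,0,1} = 3
G(6) = mex{3,1,0} = 2
G(7) = mex{2,2,1} = 0
G(8) = mex{0,3,2} = 1
G(9) = mex{1,2,3} = 0
G(10) = mex{0,0,2} = 1
G_A(10) = 1.
Pile B, S = {4, 5, 6, 8}:
G(0) = 0
G(1) = mex{} = 0
G(2) = mex{} = 0
G(3) = mex{} = 0
G(4) = mex{0} = 1
G(5) = mex{0,0} = 1
G(6) = mex{0,0,0} = 1
G(7) = mex{0,0,0} = 1
G(8) = mex{1,0,0,0} = 2
G(9) = mex{1,1,0,0} = 2
G(10) = mex{1,1,1,0} = 2
G(11) = mex{1,1,1,0} = 2
G(12) = mex{2,1,1,1} = 0
G_B(12) = 0.
Pile C, S = {1, 6}:
n :  0  1  2  3  4  5  6  7  8  9 10 11 12 13 14
G :  0  1  0  1  0  1  2  0  1  0  1  0  1  2  0
G_C(14) = 0.
Combined Grundy value = 1 ⊕ 0 ⊕ 0 = 1.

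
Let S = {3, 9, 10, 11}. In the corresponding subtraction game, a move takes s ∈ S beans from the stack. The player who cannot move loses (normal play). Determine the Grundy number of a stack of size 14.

0

G(0) = 0
G(1) = mex{} = 0
G(2) = mex{} = 0
G(3) = mex{0} = 1
G(4) = mex{0} = 1
G(5) = mex{0} = 1
G(6) = mex{1} = 0
G(7) = mex{1} = 0
G(8) = mex{1} = 0
G(9) = mex{0,0} = 1
G(10) = mex{0,0,0} = 1
G(11) = mex{0,0,0,0} = 1
G(12) = mex{1,1,0,0} = 2
G(13) = mex{1,1,1,0} = 2
G(14) = mex{1,1,1,1} = 0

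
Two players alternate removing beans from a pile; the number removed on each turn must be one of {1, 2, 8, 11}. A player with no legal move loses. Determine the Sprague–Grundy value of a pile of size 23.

G(0) = 0
G(1) = mex{0} = 1
G(2) = mex{1,0} = 2
G(3) = mex{2,1} = 0
G(4) = mex{0,2} = 1
G(5) = mex{1,0} = 2
G(6) = mex{2,1} = 0
G(7) = mex{0,2} = 1
G(8) = mex{1,0,0} = 2
G(9) = mex{2,1,1} = 0
G(10) = mex{0,2,2} = 1
G(11) = mex{1,0,0,0} = 2
G(12) = mex{2,1,1,1} = 0
G(13) = mex{0,2,2,2} = 1
G(14) = mex{1,0,0,0} = 2
G(15) = mex{2,1,1,1} = 0
G(16) = mex{0,2,2,2} = 1
G(17) = mex{1,0,0,0} = 2
G(18) = mex{2,1,1,1} = 0
G(19) = mex{0,2,2,2} = 1
G(20) = mex{1,0,0,0} = 2
G(21) = mex{2,1,1,1} = 0
G(22) = mex{0,2,2,2} = 1
G(23) = mex{1,0,0,0} = 2

2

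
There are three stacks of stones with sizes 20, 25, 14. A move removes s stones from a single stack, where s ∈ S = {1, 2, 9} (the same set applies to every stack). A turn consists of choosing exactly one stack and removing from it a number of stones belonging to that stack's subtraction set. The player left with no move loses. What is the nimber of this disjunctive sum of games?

All stacks use S = {1, 2, 9}:
G(0) = 0
G(1) = mex{0} = 1
G(2) = mex{1,0} = 2
G(3) = mex{2,1} = 0
G(4) = mex{0,2} = 1
G(5) = mex{1,0} = 2
G(6) = mex{2,1} = 0
G(7) = mex{0,2} = 1
G(8) = mex{1,0} = 2
G(9) = mex{2,1,0} = 3
G(10) = mex{3,2,1} = 0
G(11) = mex{0,3,2} = 1
G(12) = mex{1,0,0} = 2
G(13) = mex{2,1,1} = 0
G(14) = mex{0,2,2} = 1
G(15) = mex{1,0,0} = 2
G(16) = mex{2,1,1} = 0
G(17) = mex{0,2,2} = 1
G(18) = mex{1,0,3} = 2
G(19) = mex{2,1,0} = 3
G(20) = mex{3,2,1} = 0
G(21) = mex{0,3,2} = 1
G(22) = mex{1,0,0} = 2
G(23) = mex{2,1,1} = 0
G(24) = mex{0,2,2} = 1
G(25) = mex{1,0,0} = 2
Stack A: G(20) = 0.
Stack B: G(25) = 2.
Stack C: G(14) = 1.
Combined Grundy value = 0 ⊕ 2 ⊕ 1 = 3.

3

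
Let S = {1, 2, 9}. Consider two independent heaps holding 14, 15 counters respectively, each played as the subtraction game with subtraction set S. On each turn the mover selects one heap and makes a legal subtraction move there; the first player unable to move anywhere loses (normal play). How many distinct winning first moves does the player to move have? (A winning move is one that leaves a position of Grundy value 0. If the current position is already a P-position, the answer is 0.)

All heaps use S = {1, 2, 9}:
G(0) = 0
G(1) = mex{0} = 1
G(2) = mex{1,0} = 2
G(3) = mex{2,1} = 0
G(4) = mex{0,2} = 1
G(5) = mex{1,0} = 2
G(6) = mex{2,1} = 0
G(7) = mex{0,2} = 1
G(8) = mex{1,0} = 2
G(9) = mex{2,1,0} = 3
G(10) = mex{3,2,1} = 0
G(11) = mex{0,3,2} = 1
G(12) = mex{1,0,0} = 2
G(13) = mex{2,1,1} = 0
G(14) = mex{0,2,2} = 1
G(15) = mex{1,0,0} = 2
Heap A: G(14) = 1.
Heap B: G(15) = 2.
Combined Grundy value = 1 ⊕ 2 = 3.
A winning move leaves total XOR = 0, i.e. changes one component's Grundy value g to g ⊕ X where X is the current total.
Heap A: need g' = 1⊕3 = 2. Options: 14−1→G=0, 14−2→G=2, 14−9→G=2. Hits: 2.
Heap B: need g' = 2⊕3 = 1. Options: 15−1→G=1, 15−2→G=0, 15−9→G=0. Hits: 1.

3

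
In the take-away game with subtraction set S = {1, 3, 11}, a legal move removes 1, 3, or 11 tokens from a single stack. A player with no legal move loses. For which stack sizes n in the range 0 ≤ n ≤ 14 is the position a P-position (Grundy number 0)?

n :  0  1  2  3  4  5  6  7  8  9 10 11 12 13 14
G :  0  1  0  1  0  1  0  1  0  1  0  1  0  1  0
P-positions are exactly the n with G(n) = 0.

0, 2, 4, 6, 8, 10, 12, 14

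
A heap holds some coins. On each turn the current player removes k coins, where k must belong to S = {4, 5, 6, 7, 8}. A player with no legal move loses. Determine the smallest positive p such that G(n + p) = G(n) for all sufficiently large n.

12

n :  0  1  2  3  4  5  6  7  8  9 10 11 12 13 14 15 16 17 18 19 20 21 22 23 24 25
G :  0  0  0  0  1  1  1  1  2  2  2  2  0  0  0  0  1  1  1  1  2  2  2  2  0  0
G(n+12) = G(n) holds for n = 0,…,7 (a full window of length max(S) = 8), so the sequence is purely periodic with period 12.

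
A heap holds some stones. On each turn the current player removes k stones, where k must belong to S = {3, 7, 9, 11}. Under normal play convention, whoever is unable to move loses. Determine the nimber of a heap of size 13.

2

G(0) = 0
G(1) = mex{} = 0
G(2) = mex{} = 0
G(3) = mex{0} = 1
G(4) = mex{0} = 1
G(5) = mex{0} = 1
G(6) = mex{1} = 0
G(7) = mex{1,0} = 2
G(8) = mex{1,0} = 2
G(9) = mex{0,0,0} = 1
G(10) = mex{2,1,0} = 3
G(11) = mex{2,1,0,0} = 3
G(12) = mex{1,1,1,0} = 2
G(13) = mex{3,0,1,0} = 2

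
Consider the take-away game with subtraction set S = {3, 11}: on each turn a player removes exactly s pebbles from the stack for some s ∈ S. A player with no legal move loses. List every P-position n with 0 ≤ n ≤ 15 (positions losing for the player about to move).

G(0) = 0
G(1) = mex{} = 0
G(2) = mex{} = 0
G(3) = mex{0} = 1
G(4) = mex{0} = 1
G(5) = mex{0} = 1
G(6) = mex{1} = 0
G(7) = mex{1} = 0
G(8) = mex{1} = 0
G(9) = mex{0} = 1
G(10) = mex{0} = 1
G(11) = mex{0,0} = 1
G(12) = mex{1,0} = 2
G(13) = mex{1,0} = 2
G(14) = mex{1,1} = 0
G(15) = mex{2,1} = 0
P-positions are exactly the n with G(n) = 0.

0, 1, 2, 6, 7, 8, 14, 15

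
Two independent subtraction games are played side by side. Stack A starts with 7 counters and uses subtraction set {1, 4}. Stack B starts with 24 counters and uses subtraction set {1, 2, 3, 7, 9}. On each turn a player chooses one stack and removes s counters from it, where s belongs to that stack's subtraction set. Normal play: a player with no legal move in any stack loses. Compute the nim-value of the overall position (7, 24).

0

Stack A, S = {1, 4}:
n : 0 1 2 3 4 5 6 7
G : 0 1 0 1 2 0 1 0
G_A(7) = 0.
Stack B, S = {1, 2, 3, 7, 9}:
G(0) = 0
G(1) = mex{0} = 1
G(2) = mex{1,0} = 2
G(3) = mex{2,1,0} = 3
G(4) = mex{3,2,1} = 0
G(5) = mex{0,3,2} = 1
G(6) = mex{1,0,3} = 2
G(7) = mex{2,1,0,0} = 3
G(8) = mex{3,2,1,1} = 0
G(9) = mex{0,3,2,2,0} = 1
G(10) = mex{1,0,3,3,1} = 2
G(11) = mex{2,1,0,0,2} = 3
G(12) = mex{3,2,1,1,3} = 0
G(13) = mex{0,3,2,2,0} = 1
G(14) = mex{1,0,3,3,1} = 2
G(15) = mex{2,1,0,0,2} = 3
G(16) = mex{3,2,1,1,3} = 0
G(17) = mex{0,3,2,2,0} = 1
G(18) = mex{1,0,3,3,1} = 2
G(19) = mex{2,1,0,0,2} = 3
G(20) = mex{3,2,1,1,3} = 0
G(21) = mex{0,3,2,2,0} = 1
G(22) = mex{1,0,3,3,1} = 2
G(23) = mex{2,1,0,0,2} = 3
G(24) = mex{3,2,1,1,3} = 0
G_B(24) = 0.
Combined Grundy value = 0 ⊕ 0 = 0.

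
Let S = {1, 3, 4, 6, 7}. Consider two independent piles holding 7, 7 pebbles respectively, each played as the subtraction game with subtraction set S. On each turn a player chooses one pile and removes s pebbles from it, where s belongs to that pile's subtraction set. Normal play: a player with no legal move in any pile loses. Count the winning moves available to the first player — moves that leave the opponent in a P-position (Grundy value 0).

0

All piles use S = {1, 3, 4, 6, 7}:
n : 0 1 2 3 4 5 6 7
G : 0 1 0 1 2 3 2 3
Pile A: G(7) = 3.
Pile B: G(7) = 3.
Combined Grundy value = 3 ⊕ 3 = 0.
A winning move leaves total XOR = 0, i.e. changes one component's Grundy value g to g ⊕ X where X is the current total.
Pile A: target g' = 3⊕0 = 3, but every legal move changes the Grundy value (mex property), so 0 moves.
Pile B: target g' = 3⊕0 = 3, but every legal move changes the Grundy value (mex property), so 0 moves.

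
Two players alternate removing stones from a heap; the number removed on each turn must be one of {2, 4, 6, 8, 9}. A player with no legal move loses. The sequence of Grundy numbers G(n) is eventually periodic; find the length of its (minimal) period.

11

n :  0  1  2  3  4  5  6  7  8  9 10 11 12 13 14 15 16 17 18 19 20 21 22 23
G :  0  0  1  1  2  2  3  3  4  4  5  0  0  1  1  2  2  3  3  4  4  5  0  0
G(n+11) = G(n) holds for n = 0,…,8 (a full window of length max(S) = 9), so the sequence is purely periodic with period 11.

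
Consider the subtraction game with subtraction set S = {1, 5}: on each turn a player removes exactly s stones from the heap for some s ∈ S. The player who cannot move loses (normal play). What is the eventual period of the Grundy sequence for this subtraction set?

n :  0  1  2  3  4  5  6  7  8  9 10 11 12 13 14
G :  0  1  0  1  0  1  0  1  0  1  0  1  0  1  0
G(n+2) = G(n) holds for n = 0,…,4 (a full window of length max(S) = 5), so the sequence is purely periodic with period 2.

2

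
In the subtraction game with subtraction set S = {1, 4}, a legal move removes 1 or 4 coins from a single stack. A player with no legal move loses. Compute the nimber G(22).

0

n :  0  1  2  3  4  5  6  7  8  9 10 11 12 13 14 15 16 17 18 19 20 21 22
G :  0  1  0  1  2  0  1  0  1  2  0  1  0  1  2  0  1  0  1  2  0  1  0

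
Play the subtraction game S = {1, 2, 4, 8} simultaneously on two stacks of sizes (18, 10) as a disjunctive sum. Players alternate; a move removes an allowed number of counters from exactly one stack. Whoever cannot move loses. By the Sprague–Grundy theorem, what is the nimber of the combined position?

All stacks use S = {1, 2, 4, 8}:
G(0) = 0
G(1) = mex{0} = 1
G(2) = mex{1,0} = 2
G(3) = mex{2,1} = 0
G(4) = mex{0,2,0} = 1
G(5) = mex{1,0,1} = 2
G(6) = mex{2,1,2} = 0
G(7) = mex{0,2,0} = 1
G(8) = mex{1,0,1,0} = 2
G(9) = mex{2,1,2,1} = 0
G(10) = mex{0,2,0,2} = 1
G(11) = mex{1,0,1,0} = 2
G(12) = mex{2,1,2,1} = 0
G(13) = mex{0,2,0,2} = 1
G(14) = mex{1,0,1,0} = 2
G(15) = mex{2,1,2,1} = 0
G(16) = mex{0,2,0,2} = 1
G(17) = mex{1,0,1,0} = 2
G(18) = mex{2,1,2,1} = 0
Stack A: G(18) = 0.
Stack B: G(10) = 1.
Combined Grundy value = 0 ⊕ 1 = 1.

1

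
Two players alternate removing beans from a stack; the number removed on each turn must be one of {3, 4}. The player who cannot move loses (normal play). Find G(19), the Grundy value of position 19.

1

G(0) = 0
G(1) = mex{} = 0
G(2) = mex{} = 0
G(3) = mex{0} = 1
G(4) = mex{0,0} = 1
G(5) = mex{0,0} = 1
G(6) = mex{1,0} = 2
G(7) = mex{1,1} = 0
G(8) = mex{1,1} = 0
G(9) = mex{2,1} = 0
G(10) = mex{0,2} = 1
G(11) = mex{0,0} = 1
G(12) = mex{0,0} = 1
G(13) = mex{1,0} = 2
G(14) = mex{1,1} = 0
G(15) = mex{1,1} = 0
G(16) = mex{2,1} = 0
G(17) = mex{0,2} = 1
G(18) = mex{0,0} = 1
G(19) = mex{0,0} = 1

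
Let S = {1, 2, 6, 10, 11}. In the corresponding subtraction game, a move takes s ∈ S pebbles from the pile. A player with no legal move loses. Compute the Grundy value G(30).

3

n :  0  1  2  3  4  5  6  7  8  9 10 11 12 13 14 15 16 17 18 19 20 21 22 23 24 25 26 27 28 29 30
G :  0  1  2  0  1  2  3  0  1  2  3  4  0  1  2  0  1  2  3  0  1  2  3  4  0  1  2  0  1  2  3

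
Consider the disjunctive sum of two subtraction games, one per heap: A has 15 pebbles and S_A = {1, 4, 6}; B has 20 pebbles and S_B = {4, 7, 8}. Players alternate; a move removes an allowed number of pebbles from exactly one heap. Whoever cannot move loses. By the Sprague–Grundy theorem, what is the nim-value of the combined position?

2

Heap A, S = {1, 4, 6}:
n :  0  1  2  3  4  5  6  7  8  9 10 11 12 13 14 15
G :  0  1  0  1  2  0  1  0  1  2  0  1  0  1  2  0
G_A(15) = 0.
Heap B, S = {4, 7, 8}:
n :  0  1  2  3  4  5  6  7  8  9 10 11 12 13 14 15 16 17 18 19 20
G :  0  0  0  0  1  1  1  1  2  2  2  2  0  0  0  0  1  1  1  1  2
G_B(20) = 2.
Combined Grundy value = 0 ⊕ 2 = 2.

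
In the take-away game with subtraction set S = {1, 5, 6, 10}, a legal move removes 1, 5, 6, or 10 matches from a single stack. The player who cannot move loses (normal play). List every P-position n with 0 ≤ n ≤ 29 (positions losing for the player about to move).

0, 2, 4, 11, 13, 15, 22, 24, 26

G(0) = 0
G(1) = mex{0} = 1
G(2) = mex{1} = 0
G(3) = mex{0} = 1
G(4) = mex{1} = 0
G(5) = mex{0,0} = 1
G(6) = mex{1,1,0} = 2
G(7) = mex{2,0,1} = 3
G(8) = mex{3,1,0} = 2
G(9) = mex{2,0,1} = 3
G(10) = mex{3,1,0,0} = 2
G(11) = mex{2,2,1,1} = 0
G(12) = mex{0,3,2,0} = 1
G(13) = mex{1,2,3,1} = 0
G(14) = mex{0,3,2,0} = 1
G(15) = mex{1,2,3,1} = 0
G(16) = mex{0,0,2,2} = 1
G(17) = mex{1,1,0,3} = 2
G(18) = mex{2,0,1,2} = 3
G(19) = mex{3,1,0,3} = 2
G(20) = mex{2,0,1,2} = 3
G(21) = mex{3,1,0,0} = 2
G(22) = mex{2,2,1,1} = 0
G(23) = mex{0,3,2,0} = 1
G(24) = mex{1,2,3,1} = 0
G(25) = mex{0,3,2,0} = 1
G(26) = mex{1,2,3,1} = 0
G(27) = mex{0,0,2,2} = 1
G(28) = mex{1,1,0,3} = 2
G(29) = mex{2,0,1,2} = 3
P-positions are exactly the n with G(n) = 0.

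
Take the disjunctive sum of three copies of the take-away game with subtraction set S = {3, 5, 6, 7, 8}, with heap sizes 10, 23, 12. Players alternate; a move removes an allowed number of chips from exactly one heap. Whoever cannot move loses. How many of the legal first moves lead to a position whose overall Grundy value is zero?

3

All heaps use S = {3, 5, 6, 7, 8}:
n :  0  1  2  3  4  5  6  7  8  9 10 11 12 13 14 15 16 17 18 19 20 21 22 23
G :  0  0  0  1  1  1  2  2  2  3  3  0  0  0  1  1  1  2  2  2  3  3  0  0
Heap A: G(10) = 3.
Heap B: G(23) = 0.
Heap C: G(12) = 0.
Combined Grundy value = 3 ⊕ 0 ⊕ 0 = 3.
A winning move leaves total XOR = 0, i.e. changes one component's Grundy value g to g ⊕ X where X is the current total.
Heap A: need g' = 3⊕3 = 0. Options: 10−3→G=2, 10−5→G=1, 10−6→G=1, 10−7→G=1, 10−8→G=0. Hits: 1.
Heap B: need g' = 0⊕3 = 3. Options: 23−3→G=3, 23−5→G=2, 23−6→G=2, 23−7→G=1, 23−8→G=1. Hits: 1.
Heap C: need g' = 0⊕3 = 3. Options: 12−3→G=3, 12−5→G=2, 12−6→G=2, 12−7→G=1, 12−8→G=1. Hits: 1.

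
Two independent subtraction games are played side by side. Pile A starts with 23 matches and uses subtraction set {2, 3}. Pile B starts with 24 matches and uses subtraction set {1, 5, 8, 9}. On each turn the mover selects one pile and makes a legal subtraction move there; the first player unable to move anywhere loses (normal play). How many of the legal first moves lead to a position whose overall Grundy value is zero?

Pile A, S = {2, 3}:
G(0) = 0
G(1) = mex{} = 0
G(2) = mex{0} = 1
G(3) = mex{0,0} = 1
G(4) = mex{1,0} = 2
G(5) = mex{1,1} = 0
G(6) = mex{2,1} = 0
G(7) = mex{0,2} = 1
G(8) = mex{0,0} = 1
G(9) = mex{1,0} = 2
G(10) = mex{1,1} = 0
G(11) = mex{2,1} = 0
G(12) = mex{0,2} = 1
G(13) = mex{0,0} = 1
G(14) = mex{1,0} = 2
G(15) = mex{1,1} = 0
G(16) = mex{2,1} = 0
G(17) = mex{0,2} = 1
G(18) = mex{0,0} = 1
G(19) = mex{1,0} = 2
G(20) = mex{1,1} = 0
G(21) = mex{2,1} = 0
G(22) = mex{0,2} = 1
G(23) = mex{0,0} = 1
G_A(23) = 1.
Pile B, S = {1, 5, 8, 9}:
n :  0  1  2  3  4  5  6  7  8  9 10 11 12 13 14 15 16 17 18 19 20 21 22 23 24
G :  0  1  0  1  0  1  0  1  2  3  2  3  2  3  2  3  0  1  0  1  0  1  0  1  2
G_B(24) = 2.
Combined Grundy value = 1 ⊕ 2 = 3.
A winning move leaves total XOR = 0, i.e. changes one component's Grundy value g to g ⊕ X where X is the current total.
Pile A: need g' = 1⊕3 = 2. Options: 23−2→G=0, 23−3→G=0. Hits: 0.
Pile B: need g' = 2⊕3 = 1. Options: 24−1→G=1, 24−5→G=1, 24−8→G=0, 24−9→G=3. Hits: 2.

2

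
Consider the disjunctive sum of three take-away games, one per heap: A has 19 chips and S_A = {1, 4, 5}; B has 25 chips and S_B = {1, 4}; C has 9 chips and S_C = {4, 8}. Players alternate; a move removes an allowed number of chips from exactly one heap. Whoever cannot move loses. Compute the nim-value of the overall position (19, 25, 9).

Heap A, S = {1, 4, 5}:
n :  0  1  2  3  4  5  6  7  8  9 10 11 12 13 14 15 16 17 18 19
G :  0  1  0  1  2  3  2  3  0  1  0  1  2  3  2  3  0  1  0  1
G_A(19) = 1.
Heap B, S = {1, 4}:
G(0) = 0
G(1) = mex{0} = 1
G(2) = mex{1} = 0
G(3) = mex{0} = 1
G(4) = mex{1,0} = 2
G(5) = mex{2,1} = 0
G(6) = mex{0,0} = 1
G(7) = mex{1,1} = 0
G(8) = mex{0,2} = 1
G(9) = mex{1,0} = 2
G(10) = mex{2,1} = 0
G(11) = mex{0,0} = 1
G(12) = mex{1,1} = 0
G(13) = mex{0,2} = 1
G(14) = mex{1,0} = 2
G(15) = mex{2,1} = 0
G(16) = mex{0,0} = 1
G(17) = mex{1,1} = 0
G(18) = mex{0,2} = 1
G(19) = mex{1,0} = 2
G(20) = mex{2,1} = 0
G(21) = mex{0,0} = 1
G(22) = mex{1,1} = 0
G(23) = mex{0,2} = 1
G(24) = mex{1,0} = 2
G(25) = mex{2,1} = 0
G_B(25) = 0.
Heap C, S = {4, 8}:
G(0) = 0
G(1) = mex{} = 0
G(2) = mex{} = 0
G(3) = mex{} = 0
G(4) = mex{0} = 1
G(5) = mex{0} = 1
G(6) = mex{0} = 1
G(7) = mex{0} = 1
G(8) = mex{1,0} = 2
G(9) = mex{1,0} = 2
G_C(9) = 2.
Combined Grundy value = 1 ⊕ 0 ⊕ 2 = 3.

3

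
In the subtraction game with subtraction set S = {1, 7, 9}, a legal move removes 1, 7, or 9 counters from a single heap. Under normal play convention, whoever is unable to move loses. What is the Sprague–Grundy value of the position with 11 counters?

n :  0  1  2  3  4  5  6  7  8  9 10 11
G :  0  1  0  1  0  1  0  1  0  1  0  1

1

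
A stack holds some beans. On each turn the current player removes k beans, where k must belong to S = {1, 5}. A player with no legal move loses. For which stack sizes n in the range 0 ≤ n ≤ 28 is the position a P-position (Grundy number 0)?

G(0) = 0
G(1) = mex{0} = 1
G(2) = mex{1} = 0
G(3) = mex{0} = 1
G(4) = mex{1} = 0
G(5) = mex{0,0} = 1
G(6) = mex{1,1} = 0
G(7) = mex{0,0} = 1
G(8) = mex{1,1} = 0
G(9) = mex{0,0} = 1
G(10) = mex{1,1} = 0
G(11) = mex{0,0} = 1
G(12) = mex{1,1} = 0
G(13) = mex{0,0} = 1
G(14) = mex{1,1} = 0
G(15) = mex{0,0} = 1
G(16) = mex{1,1} = 0
G(17) = mex{0,0} = 1
G(18) = mex{1,1} = 0
G(19) = mex{0,0} = 1
G(20) = mex{1,1} = 0
G(21) = mex{0,0} = 1
G(22) = mex{1,1} = 0
G(23) = mex{0,0} = 1
G(24) = mex{1,1} = 0
G(25) = mex{0,0} = 1
G(26) = mex{1,1} = 0
G(27) = mex{0,0} = 1
G(28) = mex{1,1} = 0
P-positions are exactly the n with G(n) = 0.

0, 2, 4, 6, 8, 10, 12, 14, 16, 18, 20, 22, 24, 26, 28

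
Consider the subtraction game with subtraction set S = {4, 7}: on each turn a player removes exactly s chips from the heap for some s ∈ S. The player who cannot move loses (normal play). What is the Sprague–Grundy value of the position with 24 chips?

n :  0  1  2  3  4  5  6  7  8  9 10 11 12 13 14 15 16 17 18 19 20 21 22 23 24
G :  0  0  0  0  1  1  1  1  2  2  2  0  0  0  0  1  1  1  1  2  2  2  0  0  0

0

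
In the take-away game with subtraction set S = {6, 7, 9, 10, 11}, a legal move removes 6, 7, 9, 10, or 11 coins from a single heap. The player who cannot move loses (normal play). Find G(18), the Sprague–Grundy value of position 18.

0

n :  0  1  2  3  4  5  6  7  8  9 10 11 12 13 14 15 16 17 18
G :  0  0  0  0  0  0  1  1  1  1  1  1  2  2  2  2  2  0  0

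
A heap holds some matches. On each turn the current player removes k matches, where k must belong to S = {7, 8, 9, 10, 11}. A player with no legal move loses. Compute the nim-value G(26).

1

n :  0  1  2  3  4  5  6  7  8  9 10 11 12 13 14 15 16 17 18 19 20 21 22 23 24 25 26
G :  0  0  0  0  0  0  0  1  1  1  1  1  1  1  2  2  2  2  0  0  0  0  0  0  0  1  1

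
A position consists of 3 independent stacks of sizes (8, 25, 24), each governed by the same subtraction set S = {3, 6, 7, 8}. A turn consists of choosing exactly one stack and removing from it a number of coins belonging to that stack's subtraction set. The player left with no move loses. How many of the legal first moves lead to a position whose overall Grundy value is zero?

All stacks use S = {3, 6, 7, 8}:
n :  0  1  2  3  4  5  6  7  8  9 10 11 12 13 14 15 16 17 18 19 20 21 22 23 24 25
G :  0  0  0  1  1  1  2  2  2  3  3  0  0  0  1  1  1  2  2  2  3  3  0  0  0  1
Stack A: G(8) = 2.
Stack B: G(25) = 1.
Stack C: G(24) = 0.
Combined Grundy value = 2 ⊕ 1 ⊕ 0 = 3.
A winning move leaves total XOR = 0, i.e. changes one component's Grundy value g to g ⊕ X where X is the current total.
Stack A: need g' = 2⊕3 = 1. Options: 8−3→G=1, 8−6→G=0, 8−7→G=0, 8−8→G=0. Hits: 1.
Stack B: need g' = 1⊕3 = 2. Options: 25−3→G=0, 25−6→G=2, 25−7→G=2, 25−8→G=2. Hits: 3.
Stack C: need g' = 0⊕3 = 3. Options: 24−3→G=3, 24−6→G=2, 24−7→G=2, 24−8→G=1. Hits: 1.

5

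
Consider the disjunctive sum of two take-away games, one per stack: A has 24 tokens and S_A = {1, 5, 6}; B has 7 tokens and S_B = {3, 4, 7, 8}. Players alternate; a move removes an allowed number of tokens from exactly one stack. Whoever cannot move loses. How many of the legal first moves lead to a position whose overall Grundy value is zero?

Stack A, S = {1, 5, 6}:
n :  0  1  2  3  4  5  6  7  8  9 10 11 12 13 14 15 16 17 18 19 20 21 22 23 24
G :  0  1  0  1  0  1  2  3  2  3  2  0  1  0  1  0  1  2  3  2  3  2  0  1  0
G_A(24) = 0.
Stack B, S = {3, 4, 7, 8}:
n : 0 1 2 3 4 5 6 7
G : 0 0 0 1 1 1 2 2
G_B(7) = 2.
Combined Grundy value = 0 ⊕ 2 = 2.
A winning move leaves total XOR = 0, i.e. changes one component's Grundy value g to g ⊕ X where X is the current total.
Stack A: need g' = 0⊕2 = 2. Options: 24−1→G=1, 24−5→G=2, 24−6→G=3. Hits: 1.
Stack B: need g' = 2⊕2 = 0. Options: 7−3→G=1, 7−4→G=1, 7−7→G=0. Hits: 1.

2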